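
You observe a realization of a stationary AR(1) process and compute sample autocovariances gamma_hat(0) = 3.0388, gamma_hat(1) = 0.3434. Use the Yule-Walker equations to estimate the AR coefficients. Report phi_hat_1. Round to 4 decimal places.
\hat\phi_{1} = 0.1130

The Yule-Walker equations for an AR(p) process read, in matrix form,
  Gamma_p phi = r_p,   with   (Gamma_p)_{ij} = gamma(|i - j|),
                       (r_p)_i = gamma(i),   i,j = 1..p.
Substitute the sample gammas (Toeplitz matrix and right-hand side of size 1):
  Gamma_p = [[3.0388]]
  r_p     = [0.3434]
With p = 1 this is the single equation gamma(0) phi_1 = gamma(1):
  phi_hat_1 = gamma(1) / gamma(0) = 0.3434 / 3.0388 = 0.1130.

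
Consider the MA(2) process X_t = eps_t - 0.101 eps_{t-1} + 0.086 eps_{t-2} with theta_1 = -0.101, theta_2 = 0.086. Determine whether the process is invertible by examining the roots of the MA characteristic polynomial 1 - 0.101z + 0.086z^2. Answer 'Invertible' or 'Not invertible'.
\text{Invertible}

The MA(q) characteristic polynomial is P(z) = 1 - 0.101z + 0.086z^2.
Invertibility requires all roots to lie outside the unit circle, i.e. |z| > 1 for every root.
Set 1 + (-0.101) z + (0.086) z^2 = 0, i.e. a z^2 + b z + c = 0 with a = 0.086, b = -0.101, c = 1.
Discriminant D = b^2 - 4ac = (-0.101)^2 - 4*(0.086)*1 = 0.010201 - (0.344) = -0.333799.
D < 0, so the roots are the complex-conjugate pair z = (-b +/- i sqrt(-D)) / (2a) = 0.5872 +/- 3.359i.
For a conjugate pair |z|^2 = z * conj(z) = (product of roots) = c/a = 1/(0.086) = 11.627907, so |z| = sqrt(11.627907) = 3.41 for both roots.
Moduli of all roots: 3.4100, 3.4100.
All moduli strictly greater than 1? Yes.
Verdict: Invertible.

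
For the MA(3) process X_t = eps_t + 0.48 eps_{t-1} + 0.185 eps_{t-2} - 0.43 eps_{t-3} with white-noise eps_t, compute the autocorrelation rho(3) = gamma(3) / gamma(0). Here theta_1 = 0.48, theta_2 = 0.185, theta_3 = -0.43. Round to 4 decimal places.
\rho(3) = -0.2966

For an MA(q) process with theta_0 = 1, the autocovariance is
  gamma(k) = sigma^2 * sum_{i=0..q-k} theta_i * theta_{i+k},
and rho(k) = gamma(k) / gamma(0). Sigma^2 cancels.
  numerator   = (1)*(-0.43) = -0.43.
  denominator = (1)^2 + (0.48)^2 + (0.185)^2 + (-0.43)^2 = 1.449525.
  rho(3) = -0.43 / 1.449525 = -0.2966.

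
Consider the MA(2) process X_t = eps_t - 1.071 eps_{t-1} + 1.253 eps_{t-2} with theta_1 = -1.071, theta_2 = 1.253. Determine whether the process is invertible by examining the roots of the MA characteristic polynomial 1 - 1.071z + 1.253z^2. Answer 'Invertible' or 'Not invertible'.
\text{Not invertible}

The MA(q) characteristic polynomial is P(z) = 1 - 1.071z + 1.253z^2.
Invertibility requires all roots to lie outside the unit circle, i.e. |z| > 1 for every root.
Set 1 + (-1.071) z + (1.253) z^2 = 0, i.e. a z^2 + b z + c = 0 with a = 1.253, b = -1.071, c = 1.
Discriminant D = b^2 - 4ac = (-1.071)^2 - 4*(1.253)*1 = 1.147041 - (5.012) = -3.864959.
D < 0, so the roots are the complex-conjugate pair z = (-b +/- i sqrt(-D)) / (2a) = 0.4274 +/- 0.7845i.
For a conjugate pair |z|^2 = z * conj(z) = (product of roots) = c/a = 1/(1.253) = 0.798085, so |z| = sqrt(0.798085) = 0.8934 for both roots.
Moduli of all roots: 0.8934, 0.8934.
All moduli strictly greater than 1? No.
Verdict: Not invertible.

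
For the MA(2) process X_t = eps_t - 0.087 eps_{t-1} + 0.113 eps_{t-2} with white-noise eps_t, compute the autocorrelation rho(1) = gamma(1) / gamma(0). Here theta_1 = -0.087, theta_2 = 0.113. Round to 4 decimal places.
\rho(1) = -0.0949

For an MA(q) process with theta_0 = 1, the autocovariance is
  gamma(k) = sigma^2 * sum_{i=0..q-k} theta_i * theta_{i+k},
and rho(k) = gamma(k) / gamma(0). Sigma^2 cancels.
  numerator   = (1)*(-0.087) + (-0.087)*(0.113) = -0.096831.
  denominator = (1)^2 + (-0.087)^2 + (0.113)^2 = 1.020338.
  rho(1) = -0.096831 / 1.020338 = -0.0949.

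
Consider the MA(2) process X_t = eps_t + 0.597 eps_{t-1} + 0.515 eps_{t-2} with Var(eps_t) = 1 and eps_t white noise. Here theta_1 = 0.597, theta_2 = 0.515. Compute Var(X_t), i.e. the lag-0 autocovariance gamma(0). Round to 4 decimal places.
\gamma(0) = 1.6216

For an MA(q) process X_t = eps_t + sum_i theta_i eps_{t-i} with
Var(eps_t) = sigma^2, the variance is
  gamma(0) = sigma^2 * (1 + sum_i theta_i^2).
  sum_i theta_i^2 = (0.597)^2 + (0.515)^2 = 0.356409 + 0.265225 = 0.621634.
  gamma(0) = 1 * (1 + 0.621634) = 1 * 1.621634 = 1.621634, which rounds to 1.6216.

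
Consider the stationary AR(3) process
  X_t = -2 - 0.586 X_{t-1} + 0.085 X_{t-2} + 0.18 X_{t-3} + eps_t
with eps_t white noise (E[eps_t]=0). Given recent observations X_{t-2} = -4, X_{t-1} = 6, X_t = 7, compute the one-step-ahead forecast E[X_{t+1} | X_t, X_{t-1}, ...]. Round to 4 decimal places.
E[X_{t+1} \mid \mathcal F_t] = -6.3120

For an AR(p) model X_t = c + sum_i phi_i X_{t-i} + eps_t, the
one-step-ahead conditional mean is
  E[X_{t+1} | X_t, ...] = c + sum_i phi_i X_{t+1-i}.
Substitute known values:
  E[X_{t+1} | ...] = -2 + (-0.586) * (7) + (0.085) * (6) + (0.18) * (-4)
                   = -6.3120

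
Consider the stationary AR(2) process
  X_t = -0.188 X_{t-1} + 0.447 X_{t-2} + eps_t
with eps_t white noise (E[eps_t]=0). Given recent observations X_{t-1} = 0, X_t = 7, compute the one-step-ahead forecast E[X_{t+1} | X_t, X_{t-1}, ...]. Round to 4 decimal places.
E[X_{t+1} \mid \mathcal F_t] = -1.3160

For an AR(p) model X_t = c + sum_i phi_i X_{t-i} + eps_t, the
one-step-ahead conditional mean is
  E[X_{t+1} | X_t, ...] = c + sum_i phi_i X_{t+1-i}.
Substitute known values:
  E[X_{t+1} | ...] = (-0.188) * (7) + (0.447) * (0)
                   = -1.3160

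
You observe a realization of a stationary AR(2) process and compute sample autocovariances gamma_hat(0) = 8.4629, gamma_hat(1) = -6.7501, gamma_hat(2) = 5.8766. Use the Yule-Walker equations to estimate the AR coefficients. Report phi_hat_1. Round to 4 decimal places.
\hat\phi_{1} = -0.6700

The Yule-Walker equations for an AR(p) process read, in matrix form,
  Gamma_p phi = r_p,   with   (Gamma_p)_{ij} = gamma(|i - j|),
                       (r_p)_i = gamma(i),   i,j = 1..p.
Substitute the sample gammas (Toeplitz matrix and right-hand side of size 2):
  Gamma_p = [[8.4629, -6.7501], [-6.7501, 8.4629]]
  r_p     = [-6.7501, 5.8766]
Written out:
  8.4629 phi_1 - 6.7501 phi_2 = -6.7501
  -6.7501 phi_1 + 8.4629 phi_2 = 5.8766
Solve by Cramer's rule:
  det = gamma(0)^2 - gamma(1)^2 = (8.4629)^2 - (-6.7501)^2 = 71.62067641 - 45.56385001 = 26.0568264
  phi_hat_1 = [gamma(1) gamma(0) - gamma(1) gamma(2)] / det = [(-6.7501)(8.4629) - (-6.7501)(5.8766)] / 26.0568264 = -17.45778363 / 26.0568264 = -0.67
  phi_hat_2 = [gamma(0) gamma(2) - gamma(1)^2] / det = [(8.4629)(5.8766) - (-6.7501)^2] / 26.0568264 = 4.16922813 / 26.0568264 = 0.16
So phi_hat = [-0.6700, 0.1600].
Therefore phi_hat_1 = -0.6700.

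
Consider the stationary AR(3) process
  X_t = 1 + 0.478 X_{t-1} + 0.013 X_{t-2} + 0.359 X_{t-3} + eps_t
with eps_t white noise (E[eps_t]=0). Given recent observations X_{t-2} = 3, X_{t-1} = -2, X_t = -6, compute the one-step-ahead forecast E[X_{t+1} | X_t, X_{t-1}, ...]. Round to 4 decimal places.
E[X_{t+1} \mid \mathcal F_t] = -0.8170

For an AR(p) model X_t = c + sum_i phi_i X_{t-i} + eps_t, the
one-step-ahead conditional mean is
  E[X_{t+1} | X_t, ...] = c + sum_i phi_i X_{t+1-i}.
Substitute known values:
  E[X_{t+1} | ...] = 1 + (0.478) * (-6) + (0.013) * (-2) + (0.359) * (3)
                   = -0.8170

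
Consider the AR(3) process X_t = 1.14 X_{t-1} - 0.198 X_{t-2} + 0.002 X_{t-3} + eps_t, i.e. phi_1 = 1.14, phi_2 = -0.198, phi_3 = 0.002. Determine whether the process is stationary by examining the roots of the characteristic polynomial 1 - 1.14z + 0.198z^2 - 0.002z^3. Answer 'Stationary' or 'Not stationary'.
\text{Stationary}

The AR(p) characteristic polynomial is P(z) = 1 - 1.14z + 0.198z^2 - 0.002z^3.
Stationarity requires all roots to lie outside the unit circle, i.e. |z| > 1 for every root.
Degree 3: look for a simple real root z0 first, then factor out (1 - z/z0) and solve the remaining quadratic.
Testing z0 = 5: P(5) = 1 + (-1.14)(5) + (0.198)(5)^2 + (-0.002)(5)^3
  = 1 + (-5.7) + (4.95) + (-0.25) = 0.  So z_0 = 5 is a root, |z_0| = 5.
Divide out the factor (1 - 0.2 z) = (1 - z/z0) (since 1/z0 = 0.2):
  P(z) = (1 - 0.2 z)(1 + (-0.94) z + (0.01) z^2)
  [check: z-coef -0.94 - (0.2) = -1.14; z^2-coef 0.01 - (0.2)(-0.94) = 0.198; z^3-coef -(0.2)(0.01) = -0.002.]
Remaining roots from the quadratic factor 1 + (-0.94) z + (0.01) z^2:
  Set 1 + (-0.94) z + (0.01) z^2 = 0, i.e. a z^2 + b z + c = 0 with a = 0.01, b = -0.94, c = 1.
  Discriminant D = b^2 - 4ac = (-0.94)^2 - 4*(0.01)*1 = 0.8836 - (0.04) = 0.8436.
  D >= 0, so the roots are real: z = (-b +/- sqrt(D)) / (2a) = (0.94 +/- 0.918477) / (0.02).
    z_1 = (0.94 + 0.918477) / (0.02) = 92.9239,   |z_1| = 92.9239.
    z_2 = (0.94 - 0.918477) / (0.02) = 1.0761,   |z_2| = 1.0761.
Moduli of all roots: 5.0000, 92.9239, 1.0761.
All moduli strictly greater than 1? Yes.
Verdict: Stationary.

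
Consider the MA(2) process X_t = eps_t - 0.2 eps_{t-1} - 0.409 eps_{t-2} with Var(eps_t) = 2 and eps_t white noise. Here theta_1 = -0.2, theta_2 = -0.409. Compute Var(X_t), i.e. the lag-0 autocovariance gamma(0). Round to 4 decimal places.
\gamma(0) = 2.4146

For an MA(q) process X_t = eps_t + sum_i theta_i eps_{t-i} with
Var(eps_t) = sigma^2, the variance is
  gamma(0) = sigma^2 * (1 + sum_i theta_i^2).
  sum_i theta_i^2 = (-0.2)^2 + (-0.409)^2 = 0.04 + 0.167281 = 0.207281.
  gamma(0) = 2 * (1 + 0.207281) = 2 * 1.207281 = 2.414562, which rounds to 2.4146.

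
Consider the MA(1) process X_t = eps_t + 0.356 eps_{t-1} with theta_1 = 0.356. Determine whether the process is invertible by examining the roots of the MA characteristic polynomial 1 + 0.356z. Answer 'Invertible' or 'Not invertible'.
\text{Invertible}

The MA(q) characteristic polynomial is P(z) = 1 + 0.356z.
Invertibility requires all roots to lie outside the unit circle, i.e. |z| > 1 for every root.
This is linear in z: 1 + (0.356) z = 0  =>  z = -1/(0.356) = -2.808989,  |z| = 2.808989.
Moduli of all roots: 2.8090.
All moduli strictly greater than 1? Yes.
Verdict: Invertible.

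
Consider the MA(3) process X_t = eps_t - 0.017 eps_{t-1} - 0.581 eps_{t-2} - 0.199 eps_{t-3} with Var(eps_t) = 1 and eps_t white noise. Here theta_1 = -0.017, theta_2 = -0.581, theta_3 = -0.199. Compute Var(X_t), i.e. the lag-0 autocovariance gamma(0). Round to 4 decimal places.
\gamma(0) = 1.3775

For an MA(q) process X_t = eps_t + sum_i theta_i eps_{t-i} with
Var(eps_t) = sigma^2, the variance is
  gamma(0) = sigma^2 * (1 + sum_i theta_i^2).
  sum_i theta_i^2 = (-0.017)^2 + (-0.581)^2 + (-0.199)^2 = 0.000289 + 0.337561 + 0.039601 = 0.377451.
  gamma(0) = 1 * (1 + 0.377451) = 1 * 1.377451 = 1.377451, which rounds to 1.3775.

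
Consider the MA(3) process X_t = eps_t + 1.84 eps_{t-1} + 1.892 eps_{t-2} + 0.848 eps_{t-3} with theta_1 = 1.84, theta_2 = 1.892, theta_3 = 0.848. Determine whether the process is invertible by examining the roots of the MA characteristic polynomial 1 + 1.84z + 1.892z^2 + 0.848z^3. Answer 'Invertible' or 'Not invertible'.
\text{Not invertible}

The MA(q) characteristic polynomial is P(z) = 1 + 1.84z + 1.892z^2 + 0.848z^3.
Invertibility requires all roots to lie outside the unit circle, i.e. |z| > 1 for every root.
Degree 3: look for a simple real root z0 first, then factor out (1 - z/z0) and solve the remaining quadratic.
Testing z0 = -1.25: P(-1.25) = 1 + (1.84)(-1.25) + (1.892)(-1.25)^2 + (0.848)(-1.25)^3
  = 1 + (-2.3) + (2.95625) + (-1.65625) = 0.  So z_0 = -1.25 is a root, |z_0| = 1.25.
Divide out the factor (1 + 0.8 z) = (1 - z/z0) (since 1/z0 = -0.8):
  P(z) = (1 + 0.8 z)(1 + (1.04) z + (1.06) z^2)
  [check: z-coef 1.04 - (-0.8) = 1.84; z^2-coef 1.06 - (-0.8)(1.04) = 1.892; z^3-coef -(-0.8)(1.06) = 0.848.]
Remaining roots from the quadratic factor 1 + (1.04) z + (1.06) z^2:
  Set 1 + (1.04) z + (1.06) z^2 = 0, i.e. a z^2 + b z + c = 0 with a = 1.06, b = 1.04, c = 1.
  Discriminant D = b^2 - 4ac = (1.04)^2 - 4*(1.06)*1 = 1.0816 - (4.24) = -3.1584.
  D < 0, so the roots are the complex-conjugate pair z = (-b +/- i sqrt(-D)) / (2a) = -0.4906 +/- 0.8383i.
  For a conjugate pair |z|^2 = z * conj(z) = (product of roots) = c/a = 1/(1.06) = 0.943396, so |z| = sqrt(0.943396) = 0.9713 for both roots.
Moduli of all roots: 1.2500, 0.9713, 0.9713.
All moduli strictly greater than 1? No.
Verdict: Not invertible.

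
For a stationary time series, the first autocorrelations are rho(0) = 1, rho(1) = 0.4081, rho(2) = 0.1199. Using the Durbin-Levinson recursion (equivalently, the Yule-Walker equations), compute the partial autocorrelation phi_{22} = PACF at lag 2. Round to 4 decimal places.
\phi_{22} = -0.0560

The PACF at lag k is phi_{kk}, the last component of the solution
to the Yule-Walker system G_k phi = r_k where
  (G_k)_{ij} = rho(|i - j|), (r_k)_i = rho(i), i,j = 1..k.
Equivalently, Durbin-Levinson gives phi_{kk} iteratively:
  phi_{11} = rho(1)
  phi_{kk} = [rho(k) - sum_{j=1..k-1} phi_{k-1,j} rho(k-j)]
            / [1 - sum_{j=1..k-1} phi_{k-1,j} rho(j)],
  phi_{k,j} = phi_{k-1,j} - phi_{kk} phi_{k-1,k-j},  j = 1..k-1.
Step k = 1:
  phi_11 = rho(1) = 0.4081.
Step k = 2:
  phi_22 = [rho(2) - phi_11 rho(1)] / [1 - phi_11 rho(1)] = [0.1199 - (0.4081)(0.4081)] / [1 - (0.4081)(0.4081)]
         = -0.04664561 / 0.83345439 = -0.056.
Therefore phi_{22} = -0.0560.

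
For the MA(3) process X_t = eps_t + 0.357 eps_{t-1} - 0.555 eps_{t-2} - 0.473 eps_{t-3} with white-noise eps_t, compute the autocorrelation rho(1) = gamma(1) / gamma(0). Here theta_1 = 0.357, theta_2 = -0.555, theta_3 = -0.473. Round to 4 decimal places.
\rho(1) = 0.2540

For an MA(q) process with theta_0 = 1, the autocovariance is
  gamma(k) = sigma^2 * sum_{i=0..q-k} theta_i * theta_{i+k},
and rho(k) = gamma(k) / gamma(0). Sigma^2 cancels.
  numerator   = (1)*(0.357) + (0.357)*(-0.555) + (-0.555)*(-0.473) = 0.42138.
  denominator = (1)^2 + (0.357)^2 + (-0.555)^2 + (-0.473)^2 = 1.659203.
  rho(1) = 0.42138 / 1.659203 = 0.2540.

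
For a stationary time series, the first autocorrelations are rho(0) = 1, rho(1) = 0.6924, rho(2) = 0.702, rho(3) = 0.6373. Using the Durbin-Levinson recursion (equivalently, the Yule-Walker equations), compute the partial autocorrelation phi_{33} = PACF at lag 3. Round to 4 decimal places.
\phi_{33} = 0.1481

The PACF at lag k is phi_{kk}, the last component of the solution
to the Yule-Walker system G_k phi = r_k where
  (G_k)_{ij} = rho(|i - j|), (r_k)_i = rho(i), i,j = 1..k.
Equivalently, Durbin-Levinson gives phi_{kk} iteratively:
  phi_{11} = rho(1)
  phi_{kk} = [rho(k) - sum_{j=1..k-1} phi_{k-1,j} rho(k-j)]
            / [1 - sum_{j=1..k-1} phi_{k-1,j} rho(j)],
  phi_{k,j} = phi_{k-1,j} - phi_{kk} phi_{k-1,k-j},  j = 1..k-1.
Step k = 1:
  phi_11 = rho(1) = 0.6924.
Step k = 2:
  phi_22 = [rho(2) - phi_11 rho(1)] / [1 - phi_11 rho(1)] = [0.702 - (0.6924)(0.6924)] / [1 - (0.6924)(0.6924)]
         = 0.22258224 / 0.52058224 = 0.427564.
  Update: phi_21 = phi_11 - phi_22 phi_11 = 0.6924 - (0.427564)(0.6924) = 0.396355.
Step k = 3:
  phi_33 = [rho(3) - phi_21 rho(2) - phi_22 rho(1)] / [1 - phi_21 rho(1) - phi_22 rho(2)]
    numerator   = 0.6373 - (0.396355)(0.702) - (0.427564)(0.6924) = 0.06301369
    denominator = 1 - (0.396355)(0.6924) - (0.427564)(0.702) = 0.42541408
  phi_33 = 0.06301369 / 0.42541408 = 0.1481.
Therefore phi_{33} = 0.1481.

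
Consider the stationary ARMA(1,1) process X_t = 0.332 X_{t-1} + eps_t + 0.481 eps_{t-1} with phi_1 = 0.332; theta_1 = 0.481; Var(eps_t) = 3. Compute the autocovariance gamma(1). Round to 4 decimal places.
\gamma(1) = 3.1789

Multiply the model equation by X_{t-k} and take expectations. With theta_0 = psi_0 = 1 and psi_j the MA(infinity) weights, this gives
  gamma(k) - sum_i phi_i gamma(k-i) = c_k,
  c_k = sigma^2 * sum_{j=k..q} theta_j psi_{j-k}   (c_k = 0 for k > q),
using gamma(-m) = gamma(m).
psi-weights needed (psi_j = theta_j + sum_i phi_i psi_{j-i}):
  psi_1 = theta_1 + phi_1 = 0.481 + (0.332) = 0.813
Right-hand sides:
  c_0 = sigma^2 (1 + theta_1 psi_1) = 3 * (1 + (0.481)(0.813)) = 3 * 1.391053 = 4.173159
  c_1 = sigma^2 theta_1 = 3 * (0.481) = 1.443
  c_2 = 0
Equations for k = 0 and k = 1 (AR order 1):
  gamma(0) = phi_1 gamma(1) + c_0
  gamma(1) = phi_1 gamma(0) + c_1
Substituting the second into the first: gamma(0) (1 - phi_1^2) = c_0 + phi_1 c_1, so
  gamma(0) = (c_0 + phi_1 c_1) / (1 - phi_1^2) = (4.173159 + (0.332)(1.443)) / (1 - (0.332)^2) = 4.652235 / 0.889776 = 5.228546.
  gamma(1) = phi_1 gamma(0) + c_1 = (0.332)(5.228546) + (1.443) = 3.178877.
Therefore gamma(1) = 3.1789 (to 4 decimal places).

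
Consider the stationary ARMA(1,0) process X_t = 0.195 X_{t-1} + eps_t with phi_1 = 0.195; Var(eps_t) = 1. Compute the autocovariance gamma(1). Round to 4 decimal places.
\gamma(1) = 0.2027

Multiply the model equation by X_{t-k} and take expectations. With theta_0 = psi_0 = 1 and psi_j the MA(infinity) weights, this gives
  gamma(k) - sum_i phi_i gamma(k-i) = c_k,
  c_k = sigma^2 * sum_{j=k..q} theta_j psi_{j-k}   (c_k = 0 for k > q),
using gamma(-m) = gamma(m).
Pure AR (q = 0): c_0 = sigma^2 = 1, c_k = 0 for k >= 1.
Equations for k = 0 and k = 1 (AR order 1):
  gamma(0) = phi_1 gamma(1) + c_0
  gamma(1) = phi_1 gamma(0) + c_1
Substituting the second into the first: gamma(0) (1 - phi_1^2) = c_0 + phi_1 c_1, so
  gamma(0) = c_0 / (1 - phi_1^2) = 1 / (1 - (0.195)^2) = 1 / 0.961975 = 1.039528.
  gamma(1) = phi_1 gamma(0) = (0.195)(1.039528) = 0.202708.
Therefore gamma(1) = 0.2027 (to 4 decimal places).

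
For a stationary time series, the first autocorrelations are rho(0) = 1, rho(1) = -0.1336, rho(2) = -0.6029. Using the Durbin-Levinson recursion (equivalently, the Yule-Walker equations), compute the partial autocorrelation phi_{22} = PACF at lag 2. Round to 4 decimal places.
\phi_{22} = -0.6320

The PACF at lag k is phi_{kk}, the last component of the solution
to the Yule-Walker system G_k phi = r_k where
  (G_k)_{ij} = rho(|i - j|), (r_k)_i = rho(i), i,j = 1..k.
Equivalently, Durbin-Levinson gives phi_{kk} iteratively:
  phi_{11} = rho(1)
  phi_{kk} = [rho(k) - sum_{j=1..k-1} phi_{k-1,j} rho(k-j)]
            / [1 - sum_{j=1..k-1} phi_{k-1,j} rho(j)],
  phi_{k,j} = phi_{k-1,j} - phi_{kk} phi_{k-1,k-j},  j = 1..k-1.
Step k = 1:
  phi_11 = rho(1) = -0.1336.
Step k = 2:
  phi_22 = [rho(2) - phi_11 rho(1)] / [1 - phi_11 rho(1)] = [-0.6029 - (-0.1336)(-0.1336)] / [1 - (-0.1336)(-0.1336)]
         = -0.62074896 / 0.98215104 = -0.632.
Therefore phi_{22} = -0.6320.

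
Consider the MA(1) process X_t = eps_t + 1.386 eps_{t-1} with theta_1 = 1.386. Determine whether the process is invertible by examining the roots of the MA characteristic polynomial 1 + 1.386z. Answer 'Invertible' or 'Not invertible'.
\text{Not invertible}

The MA(q) characteristic polynomial is P(z) = 1 + 1.386z.
Invertibility requires all roots to lie outside the unit circle, i.e. |z| > 1 for every root.
This is linear in z: 1 + (1.386) z = 0  =>  z = -1/(1.386) = -0.721501,  |z| = 0.721501.
Moduli of all roots: 0.7215.
All moduli strictly greater than 1? No.
Verdict: Not invertible.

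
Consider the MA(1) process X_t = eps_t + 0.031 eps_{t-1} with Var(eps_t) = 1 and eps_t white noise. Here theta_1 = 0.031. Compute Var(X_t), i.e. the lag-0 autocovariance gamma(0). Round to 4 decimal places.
\gamma(0) = 1.0010

For an MA(q) process X_t = eps_t + sum_i theta_i eps_{t-i} with
Var(eps_t) = sigma^2, the variance is
  gamma(0) = sigma^2 * (1 + sum_i theta_i^2).
  sum_i theta_i^2 = (0.031)^2 = 0.000961.
  gamma(0) = 1 * (1 + 0.000961) = 1 * 1.000961 = 1.000961, which rounds to 1.0010.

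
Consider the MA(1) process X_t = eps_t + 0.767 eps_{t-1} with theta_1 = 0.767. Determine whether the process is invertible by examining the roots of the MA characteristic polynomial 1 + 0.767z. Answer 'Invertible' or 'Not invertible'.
\text{Invertible}

The MA(q) characteristic polynomial is P(z) = 1 + 0.767z.
Invertibility requires all roots to lie outside the unit circle, i.e. |z| > 1 for every root.
This is linear in z: 1 + (0.767) z = 0  =>  z = -1/(0.767) = -1.303781,  |z| = 1.303781.
Moduli of all roots: 1.3038.
All moduli strictly greater than 1? Yes.
Verdict: Invertible.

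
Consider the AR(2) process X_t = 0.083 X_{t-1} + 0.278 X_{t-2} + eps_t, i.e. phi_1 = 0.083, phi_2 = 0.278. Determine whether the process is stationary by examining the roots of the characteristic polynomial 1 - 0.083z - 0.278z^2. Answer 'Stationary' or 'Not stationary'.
\text{Stationary}

The AR(p) characteristic polynomial is P(z) = 1 - 0.083z - 0.278z^2.
Stationarity requires all roots to lie outside the unit circle, i.e. |z| > 1 for every root.
Set 1 + (-0.083) z + (-0.278) z^2 = 0, i.e. a z^2 + b z + c = 0 with a = -0.278, b = -0.083, c = 1.
Discriminant D = b^2 - 4ac = (-0.083)^2 - 4*(-0.278)*1 = 0.006889 - (-1.112) = 1.118889.
D >= 0, so the roots are real: z = (-b +/- sqrt(D)) / (2a) = (0.083 +/- 1.057775) / (-0.556).
  z_1 = (0.083 + 1.057775) / (-0.556) = -2.0518,   |z_1| = 2.0518.
  z_2 = (0.083 - 1.057775) / (-0.556) = 1.7532,   |z_2| = 1.7532.
Moduli of all roots: 2.0518, 1.7532.
All moduli strictly greater than 1? Yes.
Verdict: Stationary.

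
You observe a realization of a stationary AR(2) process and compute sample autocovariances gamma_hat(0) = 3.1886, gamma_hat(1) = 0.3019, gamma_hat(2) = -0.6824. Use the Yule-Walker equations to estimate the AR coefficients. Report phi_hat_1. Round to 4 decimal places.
\hat\phi_{1} = 0.1160

The Yule-Walker equations for an AR(p) process read, in matrix form,
  Gamma_p phi = r_p,   with   (Gamma_p)_{ij} = gamma(|i - j|),
                       (r_p)_i = gamma(i),   i,j = 1..p.
Substitute the sample gammas (Toeplitz matrix and right-hand side of size 2):
  Gamma_p = [[3.1886, 0.3019], [0.3019, 3.1886]]
  r_p     = [0.3019, -0.6824]
Written out:
  3.1886 phi_1 + 0.3019 phi_2 = 0.3019
  0.3019 phi_1 + 3.1886 phi_2 = -0.6824
Solve by Cramer's rule:
  det = gamma(0)^2 - gamma(1)^2 = (3.1886)^2 - (0.3019)^2 = 10.16716996 - 0.09114361 = 10.07602635
  phi_hat_1 = [gamma(1) gamma(0) - gamma(1) gamma(2)] / det = [(0.3019)(3.1886) - (0.3019)(-0.6824)] / 10.07602635 = 1.1686549 / 10.07602635 = 0.116
  phi_hat_2 = [gamma(0) gamma(2) - gamma(1)^2] / det = [(3.1886)(-0.6824) - (0.3019)^2] / 10.07602635 = -2.26704425 / 10.07602635 = -0.225
So phi_hat = [0.1160, -0.2250].
Therefore phi_hat_1 = 0.1160.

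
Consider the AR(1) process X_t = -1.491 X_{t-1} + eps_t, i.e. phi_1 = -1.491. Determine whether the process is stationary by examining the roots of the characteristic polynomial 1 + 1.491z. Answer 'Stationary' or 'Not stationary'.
\text{Not stationary}

The AR(p) characteristic polynomial is P(z) = 1 + 1.491z.
Stationarity requires all roots to lie outside the unit circle, i.e. |z| > 1 for every root.
This is linear in z: 1 + (1.491) z = 0  =>  z = -1/(1.491) = -0.670691,  |z| = 0.670691.
Moduli of all roots: 0.6707.
All moduli strictly greater than 1? No.
Verdict: Not stationary.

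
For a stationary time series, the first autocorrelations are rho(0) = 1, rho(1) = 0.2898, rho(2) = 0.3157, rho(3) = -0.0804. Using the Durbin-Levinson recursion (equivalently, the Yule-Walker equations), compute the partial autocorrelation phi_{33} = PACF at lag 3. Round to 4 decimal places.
\phi_{33} = -0.2590

The PACF at lag k is phi_{kk}, the last component of the solution
to the Yule-Walker system G_k phi = r_k where
  (G_k)_{ij} = rho(|i - j|), (r_k)_i = rho(i), i,j = 1..k.
Equivalently, Durbin-Levinson gives phi_{kk} iteratively:
  phi_{11} = rho(1)
  phi_{kk} = [rho(k) - sum_{j=1..k-1} phi_{k-1,j} rho(k-j)]
            / [1 - sum_{j=1..k-1} phi_{k-1,j} rho(j)],
  phi_{k,j} = phi_{k-1,j} - phi_{kk} phi_{k-1,k-j},  j = 1..k-1.
Step k = 1:
  phi_11 = rho(1) = 0.2898.
Step k = 2:
  phi_22 = [rho(2) - phi_11 rho(1)] / [1 - phi_11 rho(1)] = [0.3157 - (0.2898)(0.2898)] / [1 - (0.2898)(0.2898)]
         = 0.23171596 / 0.91601596 = 0.252961.
  Update: phi_21 = phi_11 - phi_22 phi_11 = 0.2898 - (0.252961)(0.2898) = 0.216492.
Step k = 3:
  phi_33 = [rho(3) - phi_21 rho(2) - phi_22 rho(1)] / [1 - phi_21 rho(1) - phi_22 rho(2)]
    numerator   = -0.0804 - (0.216492)(0.3157) - (0.252961)(0.2898) = -0.22205451
    denominator = 1 - (0.216492)(0.2898) - (0.252961)(0.3157) = 0.85740095
  phi_33 = -0.22205451 / 0.85740095 = -0.259.
Therefore phi_{33} = -0.2590.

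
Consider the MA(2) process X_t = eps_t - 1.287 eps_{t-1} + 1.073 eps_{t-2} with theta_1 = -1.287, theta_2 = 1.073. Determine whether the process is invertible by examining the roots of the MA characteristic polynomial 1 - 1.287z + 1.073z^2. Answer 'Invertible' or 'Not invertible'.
\text{Not invertible}

The MA(q) characteristic polynomial is P(z) = 1 - 1.287z + 1.073z^2.
Invertibility requires all roots to lie outside the unit circle, i.e. |z| > 1 for every root.
Set 1 + (-1.287) z + (1.073) z^2 = 0, i.e. a z^2 + b z + c = 0 with a = 1.073, b = -1.287, c = 1.
Discriminant D = b^2 - 4ac = (-1.287)^2 - 4*(1.073)*1 = 1.656369 - (4.292) = -2.635631.
D < 0, so the roots are the complex-conjugate pair z = (-b +/- i sqrt(-D)) / (2a) = 0.5997 +/- 0.7565i.
For a conjugate pair |z|^2 = z * conj(z) = (product of roots) = c/a = 1/(1.073) = 0.931966, so |z| = sqrt(0.931966) = 0.9654 for both roots.
Moduli of all roots: 0.9654, 0.9654.
All moduli strictly greater than 1? No.
Verdict: Not invertible.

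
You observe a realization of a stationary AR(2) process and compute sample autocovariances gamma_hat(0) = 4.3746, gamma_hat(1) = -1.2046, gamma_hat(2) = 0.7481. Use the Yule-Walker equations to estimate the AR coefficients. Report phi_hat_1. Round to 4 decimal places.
\hat\phi_{1} = -0.2470

The Yule-Walker equations for an AR(p) process read, in matrix form,
  Gamma_p phi = r_p,   with   (Gamma_p)_{ij} = gamma(|i - j|),
                       (r_p)_i = gamma(i),   i,j = 1..p.
Substitute the sample gammas (Toeplitz matrix and right-hand side of size 2):
  Gamma_p = [[4.3746, -1.2046], [-1.2046, 4.3746]]
  r_p     = [-1.2046, 0.7481]
Written out:
  4.3746 phi_1 - 1.2046 phi_2 = -1.2046
  -1.2046 phi_1 + 4.3746 phi_2 = 0.7481
Solve by Cramer's rule:
  det = gamma(0)^2 - gamma(1)^2 = (4.3746)^2 - (-1.2046)^2 = 19.13712516 - 1.45106116 = 17.686064
  phi_hat_1 = [gamma(1) gamma(0) - gamma(1) gamma(2)] / det = [(-1.2046)(4.3746) - (-1.2046)(0.7481)] / 17.686064 = -4.3684819 / 17.686064 = -0.247
  phi_hat_2 = [gamma(0) gamma(2) - gamma(1)^2] / det = [(4.3746)(0.7481) - (-1.2046)^2] / 17.686064 = 1.8215771 / 17.686064 = 0.103
So phi_hat = [-0.2470, 0.1030].
Therefore phi_hat_1 = -0.2470.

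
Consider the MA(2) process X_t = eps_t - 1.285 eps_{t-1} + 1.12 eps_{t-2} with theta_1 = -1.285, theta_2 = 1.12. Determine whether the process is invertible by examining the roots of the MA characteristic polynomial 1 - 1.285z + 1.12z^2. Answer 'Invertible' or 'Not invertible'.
\text{Not invertible}

The MA(q) characteristic polynomial is P(z) = 1 - 1.285z + 1.12z^2.
Invertibility requires all roots to lie outside the unit circle, i.e. |z| > 1 for every root.
Set 1 + (-1.285) z + (1.12) z^2 = 0, i.e. a z^2 + b z + c = 0 with a = 1.12, b = -1.285, c = 1.
Discriminant D = b^2 - 4ac = (-1.285)^2 - 4*(1.12)*1 = 1.651225 - (4.48) = -2.828775.
D < 0, so the roots are the complex-conjugate pair z = (-b +/- i sqrt(-D)) / (2a) = 0.5737 +/- 0.7508i.
For a conjugate pair |z|^2 = z * conj(z) = (product of roots) = c/a = 1/(1.12) = 0.892857, so |z| = sqrt(0.892857) = 0.9449 for both roots.
Moduli of all roots: 0.9449, 0.9449.
All moduli strictly greater than 1? No.
Verdict: Not invertible.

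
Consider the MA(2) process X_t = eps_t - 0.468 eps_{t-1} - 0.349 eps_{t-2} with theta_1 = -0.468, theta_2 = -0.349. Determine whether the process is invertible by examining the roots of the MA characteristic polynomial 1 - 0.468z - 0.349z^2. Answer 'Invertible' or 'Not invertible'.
\text{Invertible}

The MA(q) characteristic polynomial is P(z) = 1 - 0.468z - 0.349z^2.
Invertibility requires all roots to lie outside the unit circle, i.e. |z| > 1 for every root.
Set 1 + (-0.468) z + (-0.349) z^2 = 0, i.e. a z^2 + b z + c = 0 with a = -0.349, b = -0.468, c = 1.
Discriminant D = b^2 - 4ac = (-0.468)^2 - 4*(-0.349)*1 = 0.219024 - (-1.396) = 1.615024.
D >= 0, so the roots are real: z = (-b +/- sqrt(D)) / (2a) = (0.468 +/- 1.270836) / (-0.698).
  z_1 = (0.468 + 1.270836) / (-0.698) = -2.4912,   |z_1| = 2.4912.
  z_2 = (0.468 - 1.270836) / (-0.698) = 1.1502,   |z_2| = 1.1502.
Moduli of all roots: 2.4912, 1.1502.
All moduli strictly greater than 1? Yes.
Verdict: Invertible.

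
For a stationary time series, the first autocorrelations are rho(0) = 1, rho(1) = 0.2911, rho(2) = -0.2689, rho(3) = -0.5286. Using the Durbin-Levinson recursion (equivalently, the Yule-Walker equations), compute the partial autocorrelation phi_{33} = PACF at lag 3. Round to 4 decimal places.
\phi_{33} = -0.3951

The PACF at lag k is phi_{kk}, the last component of the solution
to the Yule-Walker system G_k phi = r_k where
  (G_k)_{ij} = rho(|i - j|), (r_k)_i = rho(i), i,j = 1..k.
Equivalently, Durbin-Levinson gives phi_{kk} iteratively:
  phi_{11} = rho(1)
  phi_{kk} = [rho(k) - sum_{j=1..k-1} phi_{k-1,j} rho(k-j)]
            / [1 - sum_{j=1..k-1} phi_{k-1,j} rho(j)],
  phi_{k,j} = phi_{k-1,j} - phi_{kk} phi_{k-1,k-j},  j = 1..k-1.
Step k = 1:
  phi_11 = rho(1) = 0.2911.
Step k = 2:
  phi_22 = [rho(2) - phi_11 rho(1)] / [1 - phi_11 rho(1)] = [-0.2689 - (0.2911)(0.2911)] / [1 - (0.2911)(0.2911)]
         = -0.35363921 / 0.91526079 = -0.386381.
  Update: phi_21 = phi_11 - phi_22 phi_11 = 0.2911 - (-0.386381)(0.2911) = 0.403575.
Step k = 3:
  phi_33 = [rho(3) - phi_21 rho(2) - phi_22 rho(1)] / [1 - phi_21 rho(1) - phi_22 rho(2)]
    numerator   = -0.5286 - (0.403575)(-0.2689) - (-0.386381)(0.2911) = -0.3076031
    denominator = 1 - (0.403575)(0.2911) - (-0.386381)(-0.2689) = 0.77862138
  phi_33 = -0.3076031 / 0.77862138 = -0.3951.
Therefore phi_{33} = -0.3951.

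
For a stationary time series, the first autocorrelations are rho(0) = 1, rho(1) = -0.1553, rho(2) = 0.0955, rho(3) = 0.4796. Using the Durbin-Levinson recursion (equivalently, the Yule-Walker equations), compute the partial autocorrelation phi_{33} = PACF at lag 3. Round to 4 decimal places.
\phi_{33} = 0.5200

The PACF at lag k is phi_{kk}, the last component of the solution
to the Yule-Walker system G_k phi = r_k where
  (G_k)_{ij} = rho(|i - j|), (r_k)_i = rho(i), i,j = 1..k.
Equivalently, Durbin-Levinson gives phi_{kk} iteratively:
  phi_{11} = rho(1)
  phi_{kk} = [rho(k) - sum_{j=1..k-1} phi_{k-1,j} rho(k-j)]
            / [1 - sum_{j=1..k-1} phi_{k-1,j} rho(j)],
  phi_{k,j} = phi_{k-1,j} - phi_{kk} phi_{k-1,k-j},  j = 1..k-1.
Step k = 1:
  phi_11 = rho(1) = -0.1553.
Step k = 2:
  phi_22 = [rho(2) - phi_11 rho(1)] / [1 - phi_11 rho(1)] = [0.0955 - (-0.1553)(-0.1553)] / [1 - (-0.1553)(-0.1553)]
         = 0.07138191 / 0.97588191 = 0.073146.
  Update: phi_21 = phi_11 - phi_22 phi_11 = -0.1553 - (0.073146)(-0.1553) = -0.14394.
Step k = 3:
  phi_33 = [rho(3) - phi_21 rho(2) - phi_22 rho(1)] / [1 - phi_21 rho(1) - phi_22 rho(2)]
    numerator   = 0.4796 - (-0.14394)(0.0955) - (0.073146)(-0.1553) = 0.50470589
    denominator = 1 - (-0.14394)(-0.1553) - (0.073146)(0.0955) = 0.97066061
  phi_33 = 0.50470589 / 0.97066061 = 0.52.
Therefore phi_{33} = 0.5200.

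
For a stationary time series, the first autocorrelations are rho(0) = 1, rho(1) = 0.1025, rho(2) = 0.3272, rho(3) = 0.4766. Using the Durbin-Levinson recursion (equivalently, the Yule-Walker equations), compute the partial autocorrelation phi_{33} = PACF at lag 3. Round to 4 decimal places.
\phi_{33} = 0.4740

The PACF at lag k is phi_{kk}, the last component of the solution
to the Yule-Walker system G_k phi = r_k where
  (G_k)_{ij} = rho(|i - j|), (r_k)_i = rho(i), i,j = 1..k.
Equivalently, Durbin-Levinson gives phi_{kk} iteratively:
  phi_{11} = rho(1)
  phi_{kk} = [rho(k) - sum_{j=1..k-1} phi_{k-1,j} rho(k-j)]
            / [1 - sum_{j=1..k-1} phi_{k-1,j} rho(j)],
  phi_{k,j} = phi_{k-1,j} - phi_{kk} phi_{k-1,k-j},  j = 1..k-1.
Step k = 1:
  phi_11 = rho(1) = 0.1025.
Step k = 2:
  phi_22 = [rho(2) - phi_11 rho(1)] / [1 - phi_11 rho(1)] = [0.3272 - (0.1025)(0.1025)] / [1 - (0.1025)(0.1025)]
         = 0.31669375 / 0.98949375 = 0.320056.
  Update: phi_21 = phi_11 - phi_22 phi_11 = 0.1025 - (0.320056)(0.1025) = 0.069694.
Step k = 3:
  phi_33 = [rho(3) - phi_21 rho(2) - phi_22 rho(1)] / [1 - phi_21 rho(1) - phi_22 rho(2)]
    numerator   = 0.4766 - (0.069694)(0.3272) - (0.320056)(0.1025) = 0.42099027
    denominator = 1 - (0.069694)(0.1025) - (0.320056)(0.3272) = 0.88813391
  phi_33 = 0.42099027 / 0.88813391 = 0.474.
Therefore phi_{33} = 0.4740.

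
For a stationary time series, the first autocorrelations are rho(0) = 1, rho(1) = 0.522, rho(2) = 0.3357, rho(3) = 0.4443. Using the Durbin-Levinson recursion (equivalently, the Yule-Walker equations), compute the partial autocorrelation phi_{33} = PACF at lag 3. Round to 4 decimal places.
\phi_{33} = 0.3309

The PACF at lag k is phi_{kk}, the last component of the solution
to the Yule-Walker system G_k phi = r_k where
  (G_k)_{ij} = rho(|i - j|), (r_k)_i = rho(i), i,j = 1..k.
Equivalently, Durbin-Levinson gives phi_{kk} iteratively:
  phi_{11} = rho(1)
  phi_{kk} = [rho(k) - sum_{j=1..k-1} phi_{k-1,j} rho(k-j)]
            / [1 - sum_{j=1..k-1} phi_{k-1,j} rho(j)],
  phi_{k,j} = phi_{k-1,j} - phi_{kk} phi_{k-1,k-j},  j = 1..k-1.
Step k = 1:
  phi_11 = rho(1) = 0.522.
Step k = 2:
  phi_22 = [rho(2) - phi_11 rho(1)] / [1 - phi_11 rho(1)] = [0.3357 - (0.522)(0.522)] / [1 - (0.522)(0.522)]
         = 0.063216 / 0.727516 = 0.086893.
  Update: phi_21 = phi_11 - phi_22 phi_11 = 0.522 - (0.086893)(0.522) = 0.476642.
Step k = 3:
  phi_33 = [rho(3) - phi_21 rho(2) - phi_22 rho(1)] / [1 - phi_21 rho(1) - phi_22 rho(2)]
    numerator   = 0.4443 - (0.476642)(0.3357) - (0.086893)(0.522) = 0.23893321
    denominator = 1 - (0.476642)(0.522) - (0.086893)(0.3357) = 0.72202298
  phi_33 = 0.23893321 / 0.72202298 = 0.3309.
Therefore phi_{33} = 0.3309.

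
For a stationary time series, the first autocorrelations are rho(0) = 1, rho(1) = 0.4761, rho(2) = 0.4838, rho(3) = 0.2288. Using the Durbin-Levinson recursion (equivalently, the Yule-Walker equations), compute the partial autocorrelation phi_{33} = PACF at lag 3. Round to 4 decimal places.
\phi_{33} = -0.1210

The PACF at lag k is phi_{kk}, the last component of the solution
to the Yule-Walker system G_k phi = r_k where
  (G_k)_{ij} = rho(|i - j|), (r_k)_i = rho(i), i,j = 1..k.
Equivalently, Durbin-Levinson gives phi_{kk} iteratively:
  phi_{11} = rho(1)
  phi_{kk} = [rho(k) - sum_{j=1..k-1} phi_{k-1,j} rho(k-j)]
            / [1 - sum_{j=1..k-1} phi_{k-1,j} rho(j)],
  phi_{k,j} = phi_{k-1,j} - phi_{kk} phi_{k-1,k-j},  j = 1..k-1.
Step k = 1:
  phi_11 = rho(1) = 0.4761.
Step k = 2:
  phi_22 = [rho(2) - phi_11 rho(1)] / [1 - phi_11 rho(1)] = [0.4838 - (0.4761)(0.4761)] / [1 - (0.4761)(0.4761)]
         = 0.25712879 / 0.77332879 = 0.332496.
  Update: phi_21 = phi_11 - phi_22 phi_11 = 0.4761 - (0.332496)(0.4761) = 0.317799.
Step k = 3:
  phi_33 = [rho(3) - phi_21 rho(2) - phi_22 rho(1)] / [1 - phi_21 rho(1) - phi_22 rho(2)]
    numerator   = 0.2288 - (0.317799)(0.4838) - (0.332496)(0.4761) = -0.08325235
    denominator = 1 - (0.317799)(0.4761) - (0.332496)(0.4838) = 0.68783448
  phi_33 = -0.08325235 / 0.68783448 = -0.121.
Therefore phi_{33} = -0.1210.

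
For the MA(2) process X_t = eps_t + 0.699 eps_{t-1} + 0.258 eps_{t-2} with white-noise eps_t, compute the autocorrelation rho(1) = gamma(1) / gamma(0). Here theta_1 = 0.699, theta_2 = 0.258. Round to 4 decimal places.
\rho(1) = 0.5654

For an MA(q) process with theta_0 = 1, the autocovariance is
  gamma(k) = sigma^2 * sum_{i=0..q-k} theta_i * theta_{i+k},
and rho(k) = gamma(k) / gamma(0). Sigma^2 cancels.
  numerator   = (1)*(0.699) + (0.699)*(0.258) = 0.879342.
  denominator = (1)^2 + (0.699)^2 + (0.258)^2 = 1.555165.
  rho(1) = 0.879342 / 1.555165 = 0.5654.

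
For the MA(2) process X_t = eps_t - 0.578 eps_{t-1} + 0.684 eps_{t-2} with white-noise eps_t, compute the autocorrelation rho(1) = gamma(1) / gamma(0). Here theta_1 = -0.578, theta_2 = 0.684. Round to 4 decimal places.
\rho(1) = -0.5402

For an MA(q) process with theta_0 = 1, the autocovariance is
  gamma(k) = sigma^2 * sum_{i=0..q-k} theta_i * theta_{i+k},
and rho(k) = gamma(k) / gamma(0). Sigma^2 cancels.
  numerator   = (1)*(-0.578) + (-0.578)*(0.684) = -0.973352.
  denominator = (1)^2 + (-0.578)^2 + (0.684)^2 = 1.80194.
  rho(1) = -0.973352 / 1.80194 = -0.5402.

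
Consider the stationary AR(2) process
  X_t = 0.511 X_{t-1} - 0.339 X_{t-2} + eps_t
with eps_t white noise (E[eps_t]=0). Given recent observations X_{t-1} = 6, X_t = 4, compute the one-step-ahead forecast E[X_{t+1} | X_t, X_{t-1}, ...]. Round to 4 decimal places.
E[X_{t+1} \mid \mathcal F_t] = 0.0100

For an AR(p) model X_t = c + sum_i phi_i X_{t-i} + eps_t, the
one-step-ahead conditional mean is
  E[X_{t+1} | X_t, ...] = c + sum_i phi_i X_{t+1-i}.
Substitute known values:
  E[X_{t+1} | ...] = (0.511) * (4) + (-0.339) * (6)
                   = 0.0100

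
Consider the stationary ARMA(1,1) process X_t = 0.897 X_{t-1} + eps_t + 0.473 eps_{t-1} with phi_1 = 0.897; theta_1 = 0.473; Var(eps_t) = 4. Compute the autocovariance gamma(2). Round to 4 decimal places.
\gamma(2) = 35.8314

Multiply the model equation by X_{t-k} and take expectations. With theta_0 = psi_0 = 1 and psi_j the MA(infinity) weights, this gives
  gamma(k) - sum_i phi_i gamma(k-i) = c_k,
  c_k = sigma^2 * sum_{j=k..q} theta_j psi_{j-k}   (c_k = 0 for k > q),
using gamma(-m) = gamma(m).
psi-weights needed (psi_j = theta_j + sum_i phi_i psi_{j-i}):
  psi_1 = theta_1 + phi_1 = 0.473 + (0.897) = 1.37
Right-hand sides:
  c_0 = sigma^2 (1 + theta_1 psi_1) = 4 * (1 + (0.473)(1.37)) = 4 * 1.64801 = 6.59204
  c_1 = sigma^2 theta_1 = 4 * (0.473) = 1.892
  c_2 = 0
Equations for k = 0 and k = 1 (AR order 1):
  gamma(0) = phi_1 gamma(1) + c_0
  gamma(1) = phi_1 gamma(0) + c_1
Substituting the second into the first: gamma(0) (1 - phi_1^2) = c_0 + phi_1 c_1, so
  gamma(0) = (c_0 + phi_1 c_1) / (1 - phi_1^2) = (6.59204 + (0.897)(1.892)) / (1 - (0.897)^2) = 8.289164 / 0.195391 = 42.423469.
  gamma(1) = phi_1 gamma(0) + c_1 = (0.897)(42.423469) + (1.892) = 39.945852.
For k = 2 (> q): gamma(2) = phi_1 gamma(1) = (0.897)(39.945852) = 35.831429.
Therefore gamma(2) = 35.8314 (to 4 decimal places).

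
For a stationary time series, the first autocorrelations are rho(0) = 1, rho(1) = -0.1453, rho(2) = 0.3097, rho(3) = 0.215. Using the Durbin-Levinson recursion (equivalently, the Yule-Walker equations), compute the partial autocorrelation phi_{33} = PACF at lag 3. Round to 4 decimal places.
\phi_{33} = 0.3240

The PACF at lag k is phi_{kk}, the last component of the solution
to the Yule-Walker system G_k phi = r_k where
  (G_k)_{ij} = rho(|i - j|), (r_k)_i = rho(i), i,j = 1..k.
Equivalently, Durbin-Levinson gives phi_{kk} iteratively:
  phi_{11} = rho(1)
  phi_{kk} = [rho(k) - sum_{j=1..k-1} phi_{k-1,j} rho(k-j)]
            / [1 - sum_{j=1..k-1} phi_{k-1,j} rho(j)],
  phi_{k,j} = phi_{k-1,j} - phi_{kk} phi_{k-1,k-j},  j = 1..k-1.
Step k = 1:
  phi_11 = rho(1) = -0.1453.
Step k = 2:
  phi_22 = [rho(2) - phi_11 rho(1)] / [1 - phi_11 rho(1)] = [0.3097 - (-0.1453)(-0.1453)] / [1 - (-0.1453)(-0.1453)]
         = 0.28858791 / 0.97888791 = 0.294812.
  Update: phi_21 = phi_11 - phi_22 phi_11 = -0.1453 - (0.294812)(-0.1453) = -0.102464.
Step k = 3:
  phi_33 = [rho(3) - phi_21 rho(2) - phi_22 rho(1)] / [1 - phi_21 rho(1) - phi_22 rho(2)]
    numerator   = 0.215 - (-0.102464)(0.3097) - (0.294812)(-0.1453) = 0.28956923
    denominator = 1 - (-0.102464)(-0.1453) - (0.294812)(0.3097) = 0.89380873
  phi_33 = 0.28956923 / 0.89380873 = 0.324.
Therefore phi_{33} = 0.3240.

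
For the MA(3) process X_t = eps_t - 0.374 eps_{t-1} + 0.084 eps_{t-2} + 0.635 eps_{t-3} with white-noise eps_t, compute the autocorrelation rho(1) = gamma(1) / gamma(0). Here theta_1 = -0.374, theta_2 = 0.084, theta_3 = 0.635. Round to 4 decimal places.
\rho(1) = -0.2271

For an MA(q) process with theta_0 = 1, the autocovariance is
  gamma(k) = sigma^2 * sum_{i=0..q-k} theta_i * theta_{i+k},
and rho(k) = gamma(k) / gamma(0). Sigma^2 cancels.
  numerator   = (1)*(-0.374) + (-0.374)*(0.084) + (0.084)*(0.635) = -0.352076.
  denominator = (1)^2 + (-0.374)^2 + (0.084)^2 + (0.635)^2 = 1.550157.
  rho(1) = -0.352076 / 1.550157 = -0.2271.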